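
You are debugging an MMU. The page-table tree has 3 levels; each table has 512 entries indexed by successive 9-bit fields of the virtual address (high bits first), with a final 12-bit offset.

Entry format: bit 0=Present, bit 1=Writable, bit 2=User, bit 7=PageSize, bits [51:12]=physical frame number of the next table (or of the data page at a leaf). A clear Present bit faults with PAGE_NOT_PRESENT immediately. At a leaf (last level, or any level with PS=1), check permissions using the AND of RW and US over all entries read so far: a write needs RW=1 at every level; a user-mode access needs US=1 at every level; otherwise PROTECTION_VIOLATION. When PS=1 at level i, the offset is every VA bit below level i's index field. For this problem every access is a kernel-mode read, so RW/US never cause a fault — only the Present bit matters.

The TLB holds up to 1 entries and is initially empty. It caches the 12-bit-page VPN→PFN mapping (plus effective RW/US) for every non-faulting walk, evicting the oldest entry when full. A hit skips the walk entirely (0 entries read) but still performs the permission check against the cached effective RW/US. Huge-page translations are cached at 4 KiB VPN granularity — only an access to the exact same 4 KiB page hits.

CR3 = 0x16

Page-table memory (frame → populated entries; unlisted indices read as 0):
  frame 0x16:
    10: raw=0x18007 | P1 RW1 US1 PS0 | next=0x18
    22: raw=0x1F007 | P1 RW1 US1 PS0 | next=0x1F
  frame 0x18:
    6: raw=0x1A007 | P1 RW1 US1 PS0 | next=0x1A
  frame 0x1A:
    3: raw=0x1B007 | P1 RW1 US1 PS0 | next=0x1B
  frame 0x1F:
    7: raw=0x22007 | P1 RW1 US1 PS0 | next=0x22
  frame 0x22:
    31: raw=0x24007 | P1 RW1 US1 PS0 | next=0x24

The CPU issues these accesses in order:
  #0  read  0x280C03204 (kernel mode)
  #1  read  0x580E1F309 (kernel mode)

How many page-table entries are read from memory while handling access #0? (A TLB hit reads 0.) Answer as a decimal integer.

Trace:
#0 VA=0x280C03204 (r,kernel):
  lvl0: tbl 0x16, slot 10 ⇒ 0x18007 (P1/RW1/US1/PS0)
  lvl1: tbl 0x18, slot 6 ⇒ 0x1A007 (P1/RW1/US1/PS0)
  lvl2: tbl 0x1A, slot 3 ⇒ 0x1B007 (P1/RW1/US1/PS0)
  → PA=0x1B204  (3 entries read)
#1 VA=0x580E1F309 (r,kernel):
  lvl0: tbl 0x16, slot 22 ⇒ 0x1F007 (P1/RW1/US1/PS0)
  lvl1: tbl 0x1F, slot 7 ⇒ 0x22007 (P1/RW1/US1/PS0)
  lvl2: tbl 0x22, slot 31 ⇒ 0x24007 (P1/RW1/US1/PS0)
  → PA=0x24309  (3 entries read)

Entries read for #0: 3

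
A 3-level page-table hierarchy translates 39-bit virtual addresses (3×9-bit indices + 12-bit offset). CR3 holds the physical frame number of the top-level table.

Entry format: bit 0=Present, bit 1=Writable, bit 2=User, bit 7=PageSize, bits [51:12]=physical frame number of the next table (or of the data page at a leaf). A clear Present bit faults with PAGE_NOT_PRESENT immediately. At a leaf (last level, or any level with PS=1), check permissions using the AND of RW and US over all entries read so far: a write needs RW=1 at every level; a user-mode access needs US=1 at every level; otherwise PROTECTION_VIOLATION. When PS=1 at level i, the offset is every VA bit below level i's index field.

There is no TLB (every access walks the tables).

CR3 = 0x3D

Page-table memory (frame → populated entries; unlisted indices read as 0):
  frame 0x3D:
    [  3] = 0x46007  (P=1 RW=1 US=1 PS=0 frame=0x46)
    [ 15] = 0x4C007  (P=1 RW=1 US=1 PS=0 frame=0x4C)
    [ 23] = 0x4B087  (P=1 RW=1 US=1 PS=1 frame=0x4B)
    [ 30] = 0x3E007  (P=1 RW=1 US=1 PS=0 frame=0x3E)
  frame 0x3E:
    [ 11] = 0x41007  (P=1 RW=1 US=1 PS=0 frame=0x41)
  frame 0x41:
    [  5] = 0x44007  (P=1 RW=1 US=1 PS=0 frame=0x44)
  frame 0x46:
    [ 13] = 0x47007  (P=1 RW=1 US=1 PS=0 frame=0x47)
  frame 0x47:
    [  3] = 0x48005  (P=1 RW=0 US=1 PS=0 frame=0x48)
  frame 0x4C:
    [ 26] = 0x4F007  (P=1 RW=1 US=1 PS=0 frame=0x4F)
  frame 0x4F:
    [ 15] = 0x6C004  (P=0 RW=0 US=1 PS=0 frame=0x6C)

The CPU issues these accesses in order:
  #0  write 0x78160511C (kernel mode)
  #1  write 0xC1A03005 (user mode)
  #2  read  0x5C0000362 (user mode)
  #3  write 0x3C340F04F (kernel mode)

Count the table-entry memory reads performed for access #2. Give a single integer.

Walk each access:
#0 VA=0x78160511C (w,kernel):
  lvl0: tbl 0x3D, slot 30 ⇒ 0x3E007 (P1/RW1/US1/PS0)
  lvl1: tbl 0x3E, slot 11 ⇒ 0x41007 (P1/RW1/US1/PS0)
  lvl2: tbl 0x41, slot 5 ⇒ 0x44007 (P1/RW1/US1/PS0)
  → PA=0x4411C  (3 entries read)
#1 VA=0xC1A03005 (w,user):
  lvl0: tbl 0x3D, slot 3 ⇒ 0x46007 (P1/RW1/US1/PS0)
  lvl1: tbl 0x46, slot 13 ⇒ 0x47007 (P1/RW1/US1/PS0)
  lvl2: tbl 0x47, slot 3 ⇒ 0x48005 (P1/RW0/US1/PS0)
  ✗ PROTECTION_VIOLATION  [3 reads]
#2 VA=0x5C0000362 (r,user):
  lvl0: tbl 0x3D, slot 23 ⇒ 0x4B087 (P1/RW1/US1/PS1)
  → PA=0x4B362 (huge @L0)  (1 entries read)
#3 VA=0x3C340F04F (w,kernel):
  lvl0: tbl 0x3D, slot 15 ⇒ 0x4C007 (P1/RW1/US1/PS0)
  lvl1: tbl 0x4C, slot 26 ⇒ 0x4F007 (P1/RW1/US1/PS0)
  lvl2: tbl 0x4F, slot 15 ⇒ 0x6C004 (P0/RW0/US1/PS0)
  ✗ PAGE_NOT_PRESENT  [3 reads]

Entries read for #2: 1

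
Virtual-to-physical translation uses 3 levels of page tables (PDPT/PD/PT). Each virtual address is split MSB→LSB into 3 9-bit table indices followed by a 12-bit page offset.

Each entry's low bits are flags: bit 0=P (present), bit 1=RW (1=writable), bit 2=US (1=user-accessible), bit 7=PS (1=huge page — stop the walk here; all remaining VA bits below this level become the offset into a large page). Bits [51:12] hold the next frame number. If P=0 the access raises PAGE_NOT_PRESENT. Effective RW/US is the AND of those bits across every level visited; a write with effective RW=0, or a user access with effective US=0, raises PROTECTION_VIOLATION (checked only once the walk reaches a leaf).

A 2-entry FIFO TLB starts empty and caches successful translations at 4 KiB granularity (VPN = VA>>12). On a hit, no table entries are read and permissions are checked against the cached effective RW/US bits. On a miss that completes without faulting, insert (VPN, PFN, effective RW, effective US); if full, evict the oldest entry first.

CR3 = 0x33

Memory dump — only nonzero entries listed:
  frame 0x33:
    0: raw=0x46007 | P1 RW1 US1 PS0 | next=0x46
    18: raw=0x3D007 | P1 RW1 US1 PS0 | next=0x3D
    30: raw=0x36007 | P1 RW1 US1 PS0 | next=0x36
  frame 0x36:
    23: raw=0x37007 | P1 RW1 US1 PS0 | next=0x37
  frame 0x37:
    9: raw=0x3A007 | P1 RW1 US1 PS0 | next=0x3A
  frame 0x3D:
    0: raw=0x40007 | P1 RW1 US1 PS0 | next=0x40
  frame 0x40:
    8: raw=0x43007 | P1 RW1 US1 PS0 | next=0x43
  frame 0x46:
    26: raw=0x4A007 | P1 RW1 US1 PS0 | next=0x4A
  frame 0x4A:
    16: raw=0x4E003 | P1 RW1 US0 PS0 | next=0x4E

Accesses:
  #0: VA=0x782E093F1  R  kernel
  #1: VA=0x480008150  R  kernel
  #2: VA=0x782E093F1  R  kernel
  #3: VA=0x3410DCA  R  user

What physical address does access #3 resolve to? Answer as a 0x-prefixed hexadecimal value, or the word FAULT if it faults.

Walk each access:
#0 VA=0x782E093F1 (r,kernel):
  lvl0: tbl 0x33, slot 30 ⇒ 0x36007 (P1/RW1/US1/PS0)
  lvl1: tbl 0x36, slot 23 ⇒ 0x37007 (P1/RW1/US1/PS0)
  lvl2: tbl 0x37, slot 9 ⇒ 0x3A007 (P1/RW1/US1/PS0)
  ✓ 0x3A3F1  — 3 lookups
#1 VA=0x480008150 (r,kernel):
  lvl0: tbl 0x33, slot 18 ⇒ 0x3D007 (P1/RW1/US1/PS0)
  lvl1: tbl 0x3D, slot 0 ⇒ 0x40007 (P1/RW1/US1/PS0)
  lvl2: tbl 0x40, slot 8 ⇒ 0x43007 (P1/RW1/US1/PS0)
  ✓ 0x43150  — 3 lookups
#2 VA=0x782E093F1 (r,kernel):
  TLB hit vpn=0x782E09 → PA=0x3A3F1
#3 VA=0x3410DCA (r,user):
  lvl0: tbl 0x33, slot 0 ⇒ 0x46007 (P1/RW1/US1/PS0)
  lvl1: tbl 0x46, slot 26 ⇒ 0x4A007 (P1/RW1/US1/PS0)
  lvl2: tbl 0x4A, slot 16 ⇒ 0x4E003 (P1/RW1/US0/PS0)
  ⇒ fault: PROTECTION_VIOLATION  — 3 lookups

Access #3 PA: FAULT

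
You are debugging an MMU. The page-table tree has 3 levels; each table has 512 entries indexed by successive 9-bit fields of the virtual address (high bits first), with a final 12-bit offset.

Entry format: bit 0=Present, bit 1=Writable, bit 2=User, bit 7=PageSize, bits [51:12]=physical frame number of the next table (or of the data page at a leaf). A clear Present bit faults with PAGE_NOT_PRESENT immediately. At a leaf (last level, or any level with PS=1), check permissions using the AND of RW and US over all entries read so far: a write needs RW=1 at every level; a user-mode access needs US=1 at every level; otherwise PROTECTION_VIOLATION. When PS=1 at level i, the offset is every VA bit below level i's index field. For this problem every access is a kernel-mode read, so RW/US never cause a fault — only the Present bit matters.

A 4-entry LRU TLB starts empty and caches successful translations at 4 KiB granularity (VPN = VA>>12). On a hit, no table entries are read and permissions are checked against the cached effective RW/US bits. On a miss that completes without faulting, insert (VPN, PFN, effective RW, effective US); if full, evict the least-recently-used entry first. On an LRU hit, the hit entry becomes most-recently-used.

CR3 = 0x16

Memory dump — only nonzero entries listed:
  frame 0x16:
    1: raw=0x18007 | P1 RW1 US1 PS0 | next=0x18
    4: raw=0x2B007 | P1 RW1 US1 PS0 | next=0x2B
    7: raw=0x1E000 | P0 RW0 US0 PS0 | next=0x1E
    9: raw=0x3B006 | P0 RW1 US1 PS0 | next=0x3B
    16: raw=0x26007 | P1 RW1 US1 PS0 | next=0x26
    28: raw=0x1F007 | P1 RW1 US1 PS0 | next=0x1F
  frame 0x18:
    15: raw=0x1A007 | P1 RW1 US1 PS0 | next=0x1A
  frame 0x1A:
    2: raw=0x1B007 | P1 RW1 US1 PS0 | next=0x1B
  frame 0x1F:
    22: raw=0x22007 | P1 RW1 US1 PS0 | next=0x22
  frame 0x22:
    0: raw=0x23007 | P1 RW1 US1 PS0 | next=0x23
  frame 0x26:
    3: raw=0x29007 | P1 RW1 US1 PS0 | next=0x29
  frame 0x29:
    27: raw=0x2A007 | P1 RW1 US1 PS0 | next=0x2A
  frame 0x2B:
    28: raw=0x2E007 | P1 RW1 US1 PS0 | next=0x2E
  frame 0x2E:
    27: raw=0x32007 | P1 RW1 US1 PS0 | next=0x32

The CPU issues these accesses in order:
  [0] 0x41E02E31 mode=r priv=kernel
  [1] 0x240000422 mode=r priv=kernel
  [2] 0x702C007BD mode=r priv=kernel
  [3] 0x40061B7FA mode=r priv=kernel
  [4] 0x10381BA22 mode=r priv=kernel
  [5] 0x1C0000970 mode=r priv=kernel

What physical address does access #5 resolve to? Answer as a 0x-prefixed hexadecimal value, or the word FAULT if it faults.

Trace:
#0 VA=0x41E02E31 (r,kernel):
  [0] read 0x16 idx=1: raw=0x18007 flags P=1 W=1 U=1 S=0
  [1] read 0x18 idx=15: raw=0x1A007 flags P=1 W=1 U=1 S=0
  [2] read 0x1A idx=2: raw=0x1B007 flags P=1 W=1 U=1 S=0
  → PA=0x1BE31  (3 entries read)
#1 VA=0x240000422 (r,kernel):
  [0] read 0x16 idx=9: raw=0x3B006 flags P=0 W=1 U=1 S=0
  ✗ PAGE_NOT_PRESENT  [1 reads]
#2 VA=0x702C007BD (r,kernel):
  [0] read 0x16 idx=28: raw=0x1F007 flags P=1 W=1 U=1 S=0
  [1] read 0x1F idx=22: raw=0x22007 flags P=1 W=1 U=1 S=0
  [2] read 0x22 idx=0: raw=0x23007 flags P=1 W=1 U=1 S=0
  → PA=0x237BD  (3 entries read)
#3 VA=0x40061B7FA (r,kernel):
  [0] read 0x16 idx=16: raw=0x26007 flags P=1 W=1 U=1 S=0
  [1] read 0x26 idx=3: raw=0x29007 flags P=1 W=1 U=1 S=0
  [2] read 0x29 idx=27: raw=0x2A007 flags P=1 W=1 U=1 S=0
  → PA=0x2A7FA  (3 entries read)
#4 VA=0x10381BA22 (r,kernel):
  [0] read 0x16 idx=4: raw=0x2B007 flags P=1 W=1 U=1 S=0
  [1] read 0x2B idx=28: raw=0x2E007 flags P=1 W=1 U=1 S=0
  [2] read 0x2E idx=27: raw=0x32007 flags P=1 W=1 U=1 S=0
  → PA=0x32A22  (3 entries read)
#5 VA=0x1C0000970 (r,kernel):
  [0] read 0x16 idx=7: raw=0x1E000 flags P=0 W=0 U=0 S=0
  ✗ PAGE_NOT_PRESENT  [1 reads]

Access #5 PA: FAULT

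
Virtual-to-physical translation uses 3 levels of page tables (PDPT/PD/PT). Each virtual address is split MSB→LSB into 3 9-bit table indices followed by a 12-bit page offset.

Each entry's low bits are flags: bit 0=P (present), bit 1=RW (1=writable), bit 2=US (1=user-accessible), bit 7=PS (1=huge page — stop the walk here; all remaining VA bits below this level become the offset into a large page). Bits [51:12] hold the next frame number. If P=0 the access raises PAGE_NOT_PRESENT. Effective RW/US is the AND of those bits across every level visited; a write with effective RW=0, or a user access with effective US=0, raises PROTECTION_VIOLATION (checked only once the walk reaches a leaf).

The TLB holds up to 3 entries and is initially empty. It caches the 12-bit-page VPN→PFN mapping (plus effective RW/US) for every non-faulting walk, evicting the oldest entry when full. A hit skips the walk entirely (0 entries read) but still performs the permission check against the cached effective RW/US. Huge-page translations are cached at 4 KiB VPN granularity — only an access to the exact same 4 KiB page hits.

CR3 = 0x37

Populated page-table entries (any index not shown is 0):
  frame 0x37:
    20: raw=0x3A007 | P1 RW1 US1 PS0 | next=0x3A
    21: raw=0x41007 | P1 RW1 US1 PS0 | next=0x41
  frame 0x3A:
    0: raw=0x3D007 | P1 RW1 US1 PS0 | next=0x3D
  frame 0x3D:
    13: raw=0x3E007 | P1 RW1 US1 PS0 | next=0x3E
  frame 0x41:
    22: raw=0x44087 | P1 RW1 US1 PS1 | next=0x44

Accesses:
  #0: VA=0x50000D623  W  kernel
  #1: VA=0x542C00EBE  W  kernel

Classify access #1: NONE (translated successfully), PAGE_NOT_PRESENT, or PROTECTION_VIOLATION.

Walk each access:
#0 VA=0x50000D623 (w,kernel):
  lvl0: tbl 0x37, slot 20 ⇒ 0x3A007 (P1/RW1/US1/PS0)
  lvl1: tbl 0x3A, slot 0 ⇒ 0x3D007 (P1/RW1/US1/PS0)
  lvl2: tbl 0x3D, slot 13 ⇒ 0x3E007 (P1/RW1/US1/PS0)
  → PA=0x3E623  (3 entries read)
#1 VA=0x542C00EBE (w,kernel):
  lvl0: tbl 0x37, slot 21 ⇒ 0x41007 (P1/RW1/US1/PS0)
  lvl1: tbl 0x41, slot 22 ⇒ 0x44087 (P1/RW1/US1/PS1)
  → PA=0x44EBE (huge @L1)  (2 entries read)

Access #1 fault: NONE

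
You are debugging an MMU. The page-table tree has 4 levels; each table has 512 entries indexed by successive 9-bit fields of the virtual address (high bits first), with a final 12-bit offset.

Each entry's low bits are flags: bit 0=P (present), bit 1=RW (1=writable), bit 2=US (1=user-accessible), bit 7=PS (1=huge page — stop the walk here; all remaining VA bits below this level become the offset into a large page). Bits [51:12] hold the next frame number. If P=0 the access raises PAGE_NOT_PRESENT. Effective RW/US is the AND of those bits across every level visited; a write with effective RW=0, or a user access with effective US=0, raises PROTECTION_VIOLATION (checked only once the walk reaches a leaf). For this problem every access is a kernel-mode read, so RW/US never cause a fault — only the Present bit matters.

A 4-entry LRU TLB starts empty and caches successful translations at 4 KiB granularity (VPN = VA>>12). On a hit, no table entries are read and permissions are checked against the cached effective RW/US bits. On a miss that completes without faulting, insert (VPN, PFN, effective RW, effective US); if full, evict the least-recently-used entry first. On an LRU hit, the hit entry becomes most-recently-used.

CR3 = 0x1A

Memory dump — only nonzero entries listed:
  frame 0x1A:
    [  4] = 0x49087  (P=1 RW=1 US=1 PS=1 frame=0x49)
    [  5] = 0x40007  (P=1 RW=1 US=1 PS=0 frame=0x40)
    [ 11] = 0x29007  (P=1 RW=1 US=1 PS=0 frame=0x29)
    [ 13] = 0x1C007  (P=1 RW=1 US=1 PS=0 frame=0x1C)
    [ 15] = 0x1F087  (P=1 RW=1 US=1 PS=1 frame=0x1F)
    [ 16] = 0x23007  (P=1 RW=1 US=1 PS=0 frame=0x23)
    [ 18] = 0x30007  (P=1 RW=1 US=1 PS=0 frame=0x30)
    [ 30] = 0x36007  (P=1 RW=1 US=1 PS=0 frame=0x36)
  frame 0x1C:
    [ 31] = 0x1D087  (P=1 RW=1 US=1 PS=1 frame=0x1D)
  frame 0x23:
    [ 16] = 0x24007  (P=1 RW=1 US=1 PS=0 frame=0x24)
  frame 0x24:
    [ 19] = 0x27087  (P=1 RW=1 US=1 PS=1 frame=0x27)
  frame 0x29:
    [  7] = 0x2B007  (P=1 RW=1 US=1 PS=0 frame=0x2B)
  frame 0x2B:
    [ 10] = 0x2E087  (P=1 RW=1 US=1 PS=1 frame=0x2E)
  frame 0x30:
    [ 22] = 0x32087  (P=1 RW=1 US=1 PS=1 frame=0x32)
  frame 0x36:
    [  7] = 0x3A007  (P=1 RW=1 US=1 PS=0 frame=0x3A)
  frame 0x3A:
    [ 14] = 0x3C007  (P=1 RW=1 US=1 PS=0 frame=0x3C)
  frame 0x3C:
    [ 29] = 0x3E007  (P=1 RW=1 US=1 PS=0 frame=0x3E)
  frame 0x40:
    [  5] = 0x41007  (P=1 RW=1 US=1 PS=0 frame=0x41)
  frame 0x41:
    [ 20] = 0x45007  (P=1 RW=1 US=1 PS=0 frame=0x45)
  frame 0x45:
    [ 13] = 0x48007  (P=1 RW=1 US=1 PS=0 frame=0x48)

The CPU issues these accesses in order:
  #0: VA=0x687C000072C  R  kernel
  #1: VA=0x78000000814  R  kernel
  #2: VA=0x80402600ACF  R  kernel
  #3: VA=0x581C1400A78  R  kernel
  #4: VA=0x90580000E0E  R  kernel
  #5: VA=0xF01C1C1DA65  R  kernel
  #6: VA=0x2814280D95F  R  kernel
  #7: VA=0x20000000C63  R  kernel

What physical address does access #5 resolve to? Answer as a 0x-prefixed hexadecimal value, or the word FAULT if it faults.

Trace:
#0 VA=0x687C000072C (r,kernel):
  L0 @0x1A[13] → 0x1C007  P=1,RW=1,US=1,PS=0
  L1 @0x1C[31] → 0x1D087  P=1,RW=1,US=1,PS=1
  ✓ 0x1D72C (huge @L1)  — 2 lookups
#1 VA=0x78000000814 (r,kernel):
  L0 @0x1A[15] → 0x1F087  P=1,RW=1,US=1,PS=1
  ✓ 0x1F814 (huge @L0)  — 1 lookups
#2 VA=0x80402600ACF (r,kernel):
  L0 @0x1A[16] → 0x23007  P=1,RW=1,US=1,PS=0
  L1 @0x23[16] → 0x24007  P=1,RW=1,US=1,PS=0
  L2 @0x24[19] → 0x27087  P=1,RW=1,US=1,PS=1
  ✓ 0x27ACF (huge @L2)  — 3 lookups
#3 VA=0x581C1400A78 (r,kernel):
  L0 @0x1A[11] → 0x29007  P=1,RW=1,US=1,PS=0
  L1 @0x29[7] → 0x2B007  P=1,RW=1,US=1,PS=0
  L2 @0x2B[10] → 0x2E087  P=1,RW=1,US=1,PS=1
  ✓ 0x2EA78 (huge @L2)  — 3 lookups
#4 VA=0x90580000E0E (r,kernel):
  L0 @0x1A[18] → 0x30007  P=1,RW=1,US=1,PS=0
  L1 @0x30[22] → 0x32087  P=1,RW=1,US=1,PS=1
  ✓ 0x32E0E (huge @L1)  — 2 lookups
#5 VA=0xF01C1C1DA65 (r,kernel):
  L0 @0x1A[30] → 0x36007  P=1,RW=1,US=1,PS=0
  L1 @0x36[7] → 0x3A007  P=1,RW=1,US=1,PS=0
  L2 @0x3A[14] → 0x3C007  P=1,RW=1,US=1,PS=0
  L3 @0x3C[29] → 0x3E007  P=1,RW=1,US=1,PS=0
  ✓ 0x3EA65  — 4 lookups
#6 VA=0x2814280D95F (r,kernel):
  L0 @0x1A[5] → 0x40007  P=1,RW=1,US=1,PS=0
  L1 @0x40[5] → 0x41007  P=1,RW=1,US=1,PS=0
  L2 @0x41[20] → 0x45007  P=1,RW=1,US=1,PS=0
  L3 @0x45[13] → 0x48007  P=1,RW=1,US=1,PS=0
  ✓ 0x4895F  — 4 lookups
#7 VA=0x20000000C63 (r,kernel):
  L0 @0x1A[4] → 0x49087  P=1,RW=1,US=1,PS=1
  ✓ 0x49C63 (huge @L0)  — 1 lookups

Access #5 PA: 0x3EA65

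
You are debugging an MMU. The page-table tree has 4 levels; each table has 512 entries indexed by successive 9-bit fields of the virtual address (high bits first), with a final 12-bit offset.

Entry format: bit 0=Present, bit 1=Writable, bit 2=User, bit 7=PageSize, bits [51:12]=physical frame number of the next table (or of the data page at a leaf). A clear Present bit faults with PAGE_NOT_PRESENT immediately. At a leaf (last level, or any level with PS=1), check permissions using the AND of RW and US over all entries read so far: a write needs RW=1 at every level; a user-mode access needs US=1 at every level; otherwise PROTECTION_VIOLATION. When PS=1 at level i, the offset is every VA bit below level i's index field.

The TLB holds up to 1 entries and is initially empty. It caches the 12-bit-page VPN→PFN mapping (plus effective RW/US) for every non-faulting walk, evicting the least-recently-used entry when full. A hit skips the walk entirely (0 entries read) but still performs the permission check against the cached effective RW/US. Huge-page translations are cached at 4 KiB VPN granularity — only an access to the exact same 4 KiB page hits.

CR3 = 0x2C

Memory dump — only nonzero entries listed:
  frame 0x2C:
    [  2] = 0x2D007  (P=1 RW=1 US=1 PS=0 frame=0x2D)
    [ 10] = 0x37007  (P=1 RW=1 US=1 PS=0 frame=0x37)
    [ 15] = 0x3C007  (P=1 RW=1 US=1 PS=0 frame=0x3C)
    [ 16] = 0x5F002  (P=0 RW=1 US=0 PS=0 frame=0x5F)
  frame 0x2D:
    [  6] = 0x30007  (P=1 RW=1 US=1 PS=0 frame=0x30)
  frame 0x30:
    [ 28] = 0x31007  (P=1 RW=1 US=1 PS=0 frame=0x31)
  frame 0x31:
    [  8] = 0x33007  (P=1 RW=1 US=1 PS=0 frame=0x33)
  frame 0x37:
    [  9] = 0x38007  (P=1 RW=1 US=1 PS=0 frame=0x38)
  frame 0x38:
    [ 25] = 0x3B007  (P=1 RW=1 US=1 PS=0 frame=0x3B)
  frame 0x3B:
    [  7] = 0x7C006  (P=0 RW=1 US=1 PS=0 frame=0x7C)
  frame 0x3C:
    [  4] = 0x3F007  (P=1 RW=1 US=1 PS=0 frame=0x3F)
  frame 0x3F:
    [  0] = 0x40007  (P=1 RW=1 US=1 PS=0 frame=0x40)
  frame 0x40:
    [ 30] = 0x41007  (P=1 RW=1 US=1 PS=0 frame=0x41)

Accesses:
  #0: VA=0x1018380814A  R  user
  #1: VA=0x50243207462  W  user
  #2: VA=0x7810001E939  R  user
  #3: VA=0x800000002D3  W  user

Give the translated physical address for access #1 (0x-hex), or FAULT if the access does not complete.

Trace:
#0 VA=0x1018380814A (r,user):
  L0 @0x2C[2] → 0x2D007  P=1,RW=1,US=1,PS=0
  L1 @0x2D[6] → 0x30007  P=1,RW=1,US=1,PS=0
  L2 @0x30[28] → 0x31007  P=1,RW=1,US=1,PS=0
  L3 @0x31[8] → 0x33007  P=1,RW=1,US=1,PS=0
  ✓ 0x3314A  — 4 lookups
#1 VA=0x50243207462 (w,user):
  L0 @0x2C[10] → 0x37007  P=1,RW=1,US=1,PS=0
  L1 @0x37[9] → 0x38007  P=1,RW=1,US=1,PS=0
  L2 @0x38[25] → 0x3B007  P=1,RW=1,US=1,PS=0
  L3 @0x3B[7] → 0x7C006  P=0,RW=1,US=1,PS=0
  ⇒ fault: PAGE_NOT_PRESENT  — 4 lookups
#2 VA=0x7810001E939 (r,user):
  L0 @0x2C[15] → 0x3C007  P=1,RW=1,US=1,PS=0
  L1 @0x3C[4] → 0x3F007  P=1,RW=1,US=1,PS=0
  L2 @0x3F[0] → 0x40007  P=1,RW=1,US=1,PS=0
  L3 @0x40[30] → 0x41007  P=1,RW=1,US=1,PS=0
  ✓ 0x41939  — 4 lookups
#3 VA=0x800000002D3 (w,user):
  L0 @0x2C[16] → 0x5F002  P=0,RW=1,US=0,PS=0
  ⇒ fault: PAGE_NOT_PRESENT  — 1 lookups

Access #1 PA: FAULT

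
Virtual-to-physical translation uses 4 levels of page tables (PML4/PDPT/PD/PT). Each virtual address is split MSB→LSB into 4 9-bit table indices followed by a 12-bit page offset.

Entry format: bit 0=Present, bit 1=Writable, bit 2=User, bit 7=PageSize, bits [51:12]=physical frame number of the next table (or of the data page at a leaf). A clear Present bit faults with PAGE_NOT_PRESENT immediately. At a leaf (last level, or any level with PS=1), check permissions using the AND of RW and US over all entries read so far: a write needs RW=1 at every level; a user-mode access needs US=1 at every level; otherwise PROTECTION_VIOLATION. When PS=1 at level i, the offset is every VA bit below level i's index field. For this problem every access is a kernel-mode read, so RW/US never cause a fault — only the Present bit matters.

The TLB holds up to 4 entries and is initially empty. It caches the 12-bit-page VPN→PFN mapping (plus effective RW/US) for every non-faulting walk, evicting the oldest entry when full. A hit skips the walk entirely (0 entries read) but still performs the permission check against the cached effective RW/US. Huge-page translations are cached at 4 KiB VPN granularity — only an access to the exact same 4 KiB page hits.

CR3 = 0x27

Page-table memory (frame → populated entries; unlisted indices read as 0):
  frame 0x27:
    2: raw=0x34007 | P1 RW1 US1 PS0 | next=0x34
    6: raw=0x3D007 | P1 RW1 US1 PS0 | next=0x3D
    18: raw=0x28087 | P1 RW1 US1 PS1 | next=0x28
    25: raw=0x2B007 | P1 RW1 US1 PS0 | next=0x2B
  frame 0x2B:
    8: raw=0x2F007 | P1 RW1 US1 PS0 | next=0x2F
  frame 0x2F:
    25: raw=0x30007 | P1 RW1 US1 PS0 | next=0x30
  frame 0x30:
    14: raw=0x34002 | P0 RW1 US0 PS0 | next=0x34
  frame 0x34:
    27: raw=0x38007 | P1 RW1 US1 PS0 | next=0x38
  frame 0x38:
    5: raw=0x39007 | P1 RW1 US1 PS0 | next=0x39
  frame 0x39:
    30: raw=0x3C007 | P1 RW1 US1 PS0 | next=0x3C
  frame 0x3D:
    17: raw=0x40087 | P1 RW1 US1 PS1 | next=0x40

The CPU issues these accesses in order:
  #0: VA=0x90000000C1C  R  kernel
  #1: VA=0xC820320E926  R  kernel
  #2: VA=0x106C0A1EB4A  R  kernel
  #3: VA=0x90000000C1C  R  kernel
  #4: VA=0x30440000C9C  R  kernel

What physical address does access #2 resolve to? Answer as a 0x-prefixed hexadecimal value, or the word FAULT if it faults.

Per-access translation:
#0 VA=0x90000000C1C (r,kernel):
  L0: frame=0x27 idx=18 entry=0x28087 [P=1 RW=1 US=1 PS=1]
  ✓ 0x28C1C (huge @L0)  — 1 lookups
#1 VA=0xC820320E926 (r,kernel):
  L0: frame=0x27 idx=25 entry=0x2B007 [P=1 RW=1 US=1 PS=0]
  L1: frame=0x2B idx=8 entry=0x2F007 [P=1 RW=1 US=1 PS=0]
  L2: frame=0x2F idx=25 entry=0x30007 [P=1 RW=1 US=1 PS=0]
  L3: frame=0x30 idx=14 entry=0x34002 [P=0 RW=1 US=0 PS=0]
  ⇒ fault: PAGE_NOT_PRESENT  — 4 lookups
#2 VA=0x106C0A1EB4A (r,kernel):
  L0: frame=0x27 idx=2 entry=0x34007 [P=1 RW=1 US=1 PS=0]
  L1: frame=0x34 idx=27 entry=0x38007 [P=1 RW=1 US=1 PS=0]
  L2: frame=0x38 idx=5 entry=0x39007 [P=1 RW=1 US=1 PS=0]
  L3: frame=0x39 idx=30 entry=0x3C007 [P=1 RW=1 US=1 PS=0]
  ✓ 0x3CB4A  — 4 lookups
#3 VA=0x90000000C1C (r,kernel):
  TLB hit vpn=0x90000000 → PA=0x28C1C
#4 VA=0x30440000C9C (r,kernel):
  L0: frame=0x27 idx=6 entry=0x3D007 [P=1 RW=1 US=1 PS=0]
  L1: frame=0x3D idx=17 entry=0x40087 [P=1 RW=1 US=1 PS=1]
  ✓ 0x40C9C (huge @L1)  — 2 lookups

Access #2 PA: 0x3CB4A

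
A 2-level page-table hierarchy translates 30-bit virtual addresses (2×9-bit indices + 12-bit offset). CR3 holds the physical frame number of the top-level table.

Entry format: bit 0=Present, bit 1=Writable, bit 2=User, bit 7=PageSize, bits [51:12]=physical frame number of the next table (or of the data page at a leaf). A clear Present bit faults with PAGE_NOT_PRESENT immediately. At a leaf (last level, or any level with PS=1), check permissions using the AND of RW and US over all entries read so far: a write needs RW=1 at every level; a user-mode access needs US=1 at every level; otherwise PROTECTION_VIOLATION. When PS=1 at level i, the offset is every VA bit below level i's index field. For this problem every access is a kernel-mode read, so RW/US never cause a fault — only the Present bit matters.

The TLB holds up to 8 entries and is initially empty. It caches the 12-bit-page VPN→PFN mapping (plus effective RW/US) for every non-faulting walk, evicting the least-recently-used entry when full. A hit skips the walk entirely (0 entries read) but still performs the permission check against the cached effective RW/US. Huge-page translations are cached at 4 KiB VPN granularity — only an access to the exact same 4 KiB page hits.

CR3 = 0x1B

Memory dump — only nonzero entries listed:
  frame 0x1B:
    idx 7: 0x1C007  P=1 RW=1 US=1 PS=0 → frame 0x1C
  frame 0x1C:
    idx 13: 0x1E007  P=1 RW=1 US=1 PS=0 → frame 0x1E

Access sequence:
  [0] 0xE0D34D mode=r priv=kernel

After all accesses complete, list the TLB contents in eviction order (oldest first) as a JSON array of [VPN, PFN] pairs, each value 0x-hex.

Trace:
#0 VA=0xE0D34D (r,kernel):
  lvl0: tbl 0x1B, slot 7 ⇒ 0x1C007 (P1/RW1/US1/PS0)
  lvl1: tbl 0x1C, slot 13 ⇒ 0x1E007 (P1/RW1/US1/PS0)
  ⇒ phys 0x1E34D  [2 reads]

TLB: [["0xE0D", "0x1E"]]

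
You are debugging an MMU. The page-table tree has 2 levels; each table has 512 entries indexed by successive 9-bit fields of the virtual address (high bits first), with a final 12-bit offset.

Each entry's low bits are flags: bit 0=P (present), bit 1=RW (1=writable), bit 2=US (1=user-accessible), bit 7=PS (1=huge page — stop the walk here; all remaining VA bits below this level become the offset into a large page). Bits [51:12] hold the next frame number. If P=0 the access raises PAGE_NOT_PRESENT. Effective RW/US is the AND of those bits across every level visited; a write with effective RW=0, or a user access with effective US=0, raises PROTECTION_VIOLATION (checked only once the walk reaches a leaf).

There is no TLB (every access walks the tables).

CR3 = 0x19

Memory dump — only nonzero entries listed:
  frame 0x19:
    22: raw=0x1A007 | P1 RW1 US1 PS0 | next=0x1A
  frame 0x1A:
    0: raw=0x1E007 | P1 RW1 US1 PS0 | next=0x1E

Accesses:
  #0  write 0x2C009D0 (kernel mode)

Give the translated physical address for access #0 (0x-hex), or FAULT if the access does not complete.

Walk each access:
#0 VA=0x2C009D0 (w,kernel):
  [0] read 0x19 idx=22: raw=0x1A007 flags P=1 W=1 U=1 S=0
  [1] read 0x1A idx=0: raw=0x1E007 flags P=1 W=1 U=1 S=0
  ⇒ phys 0x1E9D0  [2 reads]

Access #0 PA: 0x1E9D0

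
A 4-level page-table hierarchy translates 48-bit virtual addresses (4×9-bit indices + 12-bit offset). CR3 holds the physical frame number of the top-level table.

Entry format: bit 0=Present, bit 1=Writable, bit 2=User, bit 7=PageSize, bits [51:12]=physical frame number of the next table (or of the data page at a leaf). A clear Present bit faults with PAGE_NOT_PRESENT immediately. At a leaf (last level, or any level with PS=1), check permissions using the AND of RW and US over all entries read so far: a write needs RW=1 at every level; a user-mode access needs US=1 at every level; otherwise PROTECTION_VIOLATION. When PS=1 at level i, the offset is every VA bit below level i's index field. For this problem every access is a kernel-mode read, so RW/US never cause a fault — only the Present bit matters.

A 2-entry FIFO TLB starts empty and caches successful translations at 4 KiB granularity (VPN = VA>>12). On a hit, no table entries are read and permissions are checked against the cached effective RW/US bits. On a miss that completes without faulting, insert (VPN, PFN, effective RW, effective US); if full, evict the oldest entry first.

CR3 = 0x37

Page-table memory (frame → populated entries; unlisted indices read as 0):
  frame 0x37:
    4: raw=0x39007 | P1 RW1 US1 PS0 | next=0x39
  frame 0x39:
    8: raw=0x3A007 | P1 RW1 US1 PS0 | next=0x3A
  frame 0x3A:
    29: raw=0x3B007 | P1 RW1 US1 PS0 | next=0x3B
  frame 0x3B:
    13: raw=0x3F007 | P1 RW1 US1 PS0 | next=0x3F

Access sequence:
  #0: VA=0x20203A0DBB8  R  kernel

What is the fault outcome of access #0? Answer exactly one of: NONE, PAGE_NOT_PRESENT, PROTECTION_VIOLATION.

Per-access translation:
#0 VA=0x20203A0DBB8 (r,kernel):
  L0: frame=0x37 idx=4 entry=0x39007 [P=1 RW=1 US=1 PS=0]
  L1: frame=0x39 idx=8 entry=0x3A007 [P=1 RW=1 US=1 PS=0]
  L2: frame=0x3A idx=29 entry=0x3B007 [P=1 RW=1 US=1 PS=0]
  L3: frame=0x3B idx=13 entry=0x3F007 [P=1 RW=1 US=1 PS=0]
  → PA=0x3FBB8  (4 entries read)

Access #0 fault: NONE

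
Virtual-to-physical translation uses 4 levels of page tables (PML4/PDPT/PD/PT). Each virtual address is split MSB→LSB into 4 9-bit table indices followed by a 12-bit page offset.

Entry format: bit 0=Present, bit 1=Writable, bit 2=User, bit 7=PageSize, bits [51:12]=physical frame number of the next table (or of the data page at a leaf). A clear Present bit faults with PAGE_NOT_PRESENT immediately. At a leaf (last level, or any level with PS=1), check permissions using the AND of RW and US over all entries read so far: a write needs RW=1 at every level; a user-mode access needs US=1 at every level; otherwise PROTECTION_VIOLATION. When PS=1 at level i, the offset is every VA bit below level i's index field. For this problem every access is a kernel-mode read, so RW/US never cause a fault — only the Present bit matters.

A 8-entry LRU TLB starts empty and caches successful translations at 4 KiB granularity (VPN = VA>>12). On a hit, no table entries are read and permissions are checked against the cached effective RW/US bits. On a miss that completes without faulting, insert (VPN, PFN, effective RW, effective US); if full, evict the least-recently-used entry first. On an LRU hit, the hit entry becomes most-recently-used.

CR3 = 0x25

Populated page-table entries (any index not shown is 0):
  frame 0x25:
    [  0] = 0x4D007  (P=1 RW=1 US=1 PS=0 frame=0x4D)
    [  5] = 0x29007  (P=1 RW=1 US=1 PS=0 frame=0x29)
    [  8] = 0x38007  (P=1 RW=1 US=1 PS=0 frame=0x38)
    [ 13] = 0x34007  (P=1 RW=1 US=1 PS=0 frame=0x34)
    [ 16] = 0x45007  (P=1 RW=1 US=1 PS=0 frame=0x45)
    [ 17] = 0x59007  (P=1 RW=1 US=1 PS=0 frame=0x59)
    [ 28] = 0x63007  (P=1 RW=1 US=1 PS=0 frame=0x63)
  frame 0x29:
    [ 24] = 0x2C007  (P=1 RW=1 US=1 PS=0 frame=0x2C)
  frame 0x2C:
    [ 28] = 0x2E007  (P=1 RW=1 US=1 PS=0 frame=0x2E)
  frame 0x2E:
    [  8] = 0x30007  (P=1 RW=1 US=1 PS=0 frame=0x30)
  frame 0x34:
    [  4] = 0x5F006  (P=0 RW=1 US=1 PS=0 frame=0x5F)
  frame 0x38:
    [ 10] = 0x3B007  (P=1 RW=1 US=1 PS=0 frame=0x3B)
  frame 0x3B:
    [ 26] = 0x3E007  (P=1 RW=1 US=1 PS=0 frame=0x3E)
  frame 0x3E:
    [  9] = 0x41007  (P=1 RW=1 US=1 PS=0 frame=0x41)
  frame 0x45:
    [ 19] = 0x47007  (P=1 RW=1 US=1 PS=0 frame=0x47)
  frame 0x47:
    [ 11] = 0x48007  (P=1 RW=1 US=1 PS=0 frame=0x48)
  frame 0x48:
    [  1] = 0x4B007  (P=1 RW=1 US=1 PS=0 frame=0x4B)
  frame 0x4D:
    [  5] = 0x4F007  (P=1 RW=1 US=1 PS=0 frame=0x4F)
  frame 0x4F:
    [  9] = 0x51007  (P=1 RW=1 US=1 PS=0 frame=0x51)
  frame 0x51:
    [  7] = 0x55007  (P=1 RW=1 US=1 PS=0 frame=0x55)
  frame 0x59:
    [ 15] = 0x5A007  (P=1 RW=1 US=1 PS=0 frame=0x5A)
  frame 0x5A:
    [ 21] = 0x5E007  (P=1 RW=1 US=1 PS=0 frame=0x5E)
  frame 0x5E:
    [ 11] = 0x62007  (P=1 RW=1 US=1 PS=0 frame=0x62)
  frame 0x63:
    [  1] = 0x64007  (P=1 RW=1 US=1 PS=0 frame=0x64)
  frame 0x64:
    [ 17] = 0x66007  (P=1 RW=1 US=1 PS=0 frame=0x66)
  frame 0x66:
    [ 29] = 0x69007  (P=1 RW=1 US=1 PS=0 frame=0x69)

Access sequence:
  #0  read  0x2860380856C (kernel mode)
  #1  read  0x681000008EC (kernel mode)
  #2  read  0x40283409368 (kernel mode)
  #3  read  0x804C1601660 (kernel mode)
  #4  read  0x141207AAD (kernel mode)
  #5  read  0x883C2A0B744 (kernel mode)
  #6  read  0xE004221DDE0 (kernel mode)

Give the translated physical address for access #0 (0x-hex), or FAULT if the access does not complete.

Per-access translation:
#0 VA=0x2860380856C (r,kernel):
  L0 @0x25[5] → 0x29007  P=1,RW=1,US=1,PS=0
  L1 @0x29[24] → 0x2C007  P=1,RW=1,US=1,PS=0
  L2 @0x2C[28] → 0x2E007  P=1,RW=1,US=1,PS=0
  L3 @0x2E[8] → 0x30007  P=1,RW=1,US=1,PS=0
  → PA=0x3056C  (4 entries read)
#1 VA=0x681000008EC (r,kernel):
  L0 @0x25[13] → 0x34007  P=1,RW=1,US=1,PS=0
  L1 @0x34[4] → 0x5F006  P=0,RW=1,US=1,PS=0
  ⇒ fault: PAGE_NOT_PRESENT  — 2 lookups
#2 VA=0x40283409368 (r,kernel):
  L0 @0x25[8] → 0x38007  P=1,RW=1,US=1,PS=0
  L1 @0x38[10] → 0x3B007  P=1,RW=1,US=1,PS=0
  L2 @0x3B[26] → 0x3E007  P=1,RW=1,US=1,PS=0
  L3 @0x3E[9] → 0x41007  P=1,RW=1,US=1,PS=0
  → PA=0x41368  (4 entries read)
#3 VA=0x804C1601660 (r,kernel):
  L0 @0x25[16] → 0x45007  P=1,RW=1,US=1,PS=0
  L1 @0x45[19] → 0x47007  P=1,RW=1,US=1,PS=0
  L2 @0x47[11] → 0x48007  P=1,RW=1,US=1,PS=0
  L3 @0x48[1] → 0x4B007  P=1,RW=1,US=1,PS=0
  → PA=0x4B660  (4 entries read)
#4 VA=0x141207AAD (r,kernel):
  L0 @0x25[0] → 0x4D007  P=1,RW=1,US=1,PS=0
  L1 @0x4D[5] → 0x4F007  P=1,RW=1,US=1,PS=0
  L2 @0x4F[9] → 0x51007  P=1,RW=1,US=1,PS=0
  L3 @0x51[7] → 0x55007  P=1,RW=1,US=1,PS=0
  → PA=0x55AAD  (4 entries read)
#5 VA=0x883C2A0B744 (r,kernel):
  L0 @0x25[17] → 0x59007  P=1,RW=1,US=1,PS=0
  L1 @0x59[15] → 0x5A007  P=1,RW=1,US=1,PS=0
  L2 @0x5A[21] → 0x5E007  P=1,RW=1,US=1,PS=0
  L3 @0x5E[11] → 0x62007  P=1,RW=1,US=1,PS=0
  → PA=0x62744  (4 entries read)
#6 VA=0xE004221DDE0 (r,kernel):
  L0 @0x25[28] → 0x63007  P=1,RW=1,US=1,PS=0
  L1 @0x63[1] → 0x64007  P=1,RW=1,US=1,PS=0
  L2 @0x64[17] → 0x66007  P=1,RW=1,US=1,PS=0
  L3 @0x66[29] → 0x69007  P=1,RW=1,US=1,PS=0
  → PA=0x69DE0  (4 entries read)

Access #0 PA: 0x3056C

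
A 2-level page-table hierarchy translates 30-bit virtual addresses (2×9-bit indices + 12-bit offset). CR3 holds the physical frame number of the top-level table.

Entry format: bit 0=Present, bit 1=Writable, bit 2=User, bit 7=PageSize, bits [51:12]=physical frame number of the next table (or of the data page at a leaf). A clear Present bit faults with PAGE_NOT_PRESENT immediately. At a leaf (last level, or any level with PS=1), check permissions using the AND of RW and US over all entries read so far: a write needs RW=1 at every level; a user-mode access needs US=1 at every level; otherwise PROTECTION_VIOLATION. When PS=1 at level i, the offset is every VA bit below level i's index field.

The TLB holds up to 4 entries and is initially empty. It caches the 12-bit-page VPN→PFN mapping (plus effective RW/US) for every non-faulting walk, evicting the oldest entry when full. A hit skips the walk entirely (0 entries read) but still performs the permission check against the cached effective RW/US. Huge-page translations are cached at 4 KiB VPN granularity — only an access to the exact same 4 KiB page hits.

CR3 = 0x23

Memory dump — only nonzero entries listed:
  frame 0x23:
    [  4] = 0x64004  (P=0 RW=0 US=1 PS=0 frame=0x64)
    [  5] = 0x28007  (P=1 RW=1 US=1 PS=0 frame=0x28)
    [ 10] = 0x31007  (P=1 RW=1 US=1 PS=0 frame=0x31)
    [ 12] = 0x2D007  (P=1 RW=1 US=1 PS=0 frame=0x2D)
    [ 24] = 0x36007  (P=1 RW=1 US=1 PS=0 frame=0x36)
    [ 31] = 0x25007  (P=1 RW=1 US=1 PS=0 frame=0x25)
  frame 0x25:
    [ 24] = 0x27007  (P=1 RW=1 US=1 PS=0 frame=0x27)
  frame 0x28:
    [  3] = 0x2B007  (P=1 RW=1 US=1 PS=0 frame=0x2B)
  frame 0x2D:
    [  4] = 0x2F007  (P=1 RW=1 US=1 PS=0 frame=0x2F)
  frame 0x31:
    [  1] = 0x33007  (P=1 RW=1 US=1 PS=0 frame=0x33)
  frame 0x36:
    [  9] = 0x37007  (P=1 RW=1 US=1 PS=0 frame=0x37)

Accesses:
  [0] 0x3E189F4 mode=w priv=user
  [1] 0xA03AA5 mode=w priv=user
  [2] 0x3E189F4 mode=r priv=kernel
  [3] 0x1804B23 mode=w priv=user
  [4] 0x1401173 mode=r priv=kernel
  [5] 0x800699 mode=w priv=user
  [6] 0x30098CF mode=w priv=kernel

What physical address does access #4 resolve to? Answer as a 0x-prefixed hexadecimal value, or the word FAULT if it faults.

Trace:
#0 VA=0x3E189F4 (w,user):
  [0] read 0x23 idx=31: raw=0x25007 flags P=1 W=1 U=1 S=0
  [1] read 0x25 idx=24: raw=0x27007 flags P=1 W=1 U=1 S=0
  ⇒ phys 0x279F4  [2 reads]
#1 VA=0xA03AA5 (w,user):
  [0] read 0x23 idx=5: raw=0x28007 flags P=1 W=1 U=1 S=0
  [1] read 0x28 idx=3: raw=0x2B007 flags P=1 W=1 U=1 S=0
  ⇒ phys 0x2BAA5  [2 reads]
#2 VA=0x3E189F4 (r,kernel):
  TLB hit vpn=0x3E18 → PA=0x279F4
#3 VA=0x1804B23 (w,user):
  [0] read 0x23 idx=12: raw=0x2D007 flags P=1 W=1 U=1 S=0
  [1] read 0x2D idx=4: raw=0x2F007 flags P=1 W=1 U=1 S=0
  ⇒ phys 0x2FB23  [2 reads]
#4 VA=0x1401173 (r,kernel):
  [0] read 0x23 idx=10: raw=0x31007 flags P=1 W=1 U=1 S=0
  [1] read 0x31 idx=1: raw=0x33007 flags P=1 W=1 U=1 S=0
  ⇒ phys 0x33173  [2 reads]
#5 VA=0x800699 (w,user):
  [0] read 0x23 idx=4: raw=0x64004 flags P=0 W=0 U=1 S=0
  ✗ PAGE_NOT_PRESENT  [1 reads]
#6 VA=0x30098CF (w,kernel):
  [0] read 0x23 idx=24: raw=0x36007 flags P=1 W=1 U=1 S=0
  [1] read 0x36 idx=9: raw=0x37007 flags P=1 W=1 U=1 S=0
  ⇒ phys 0x378CF  [2 reads]

Access #4 PA: 0x33173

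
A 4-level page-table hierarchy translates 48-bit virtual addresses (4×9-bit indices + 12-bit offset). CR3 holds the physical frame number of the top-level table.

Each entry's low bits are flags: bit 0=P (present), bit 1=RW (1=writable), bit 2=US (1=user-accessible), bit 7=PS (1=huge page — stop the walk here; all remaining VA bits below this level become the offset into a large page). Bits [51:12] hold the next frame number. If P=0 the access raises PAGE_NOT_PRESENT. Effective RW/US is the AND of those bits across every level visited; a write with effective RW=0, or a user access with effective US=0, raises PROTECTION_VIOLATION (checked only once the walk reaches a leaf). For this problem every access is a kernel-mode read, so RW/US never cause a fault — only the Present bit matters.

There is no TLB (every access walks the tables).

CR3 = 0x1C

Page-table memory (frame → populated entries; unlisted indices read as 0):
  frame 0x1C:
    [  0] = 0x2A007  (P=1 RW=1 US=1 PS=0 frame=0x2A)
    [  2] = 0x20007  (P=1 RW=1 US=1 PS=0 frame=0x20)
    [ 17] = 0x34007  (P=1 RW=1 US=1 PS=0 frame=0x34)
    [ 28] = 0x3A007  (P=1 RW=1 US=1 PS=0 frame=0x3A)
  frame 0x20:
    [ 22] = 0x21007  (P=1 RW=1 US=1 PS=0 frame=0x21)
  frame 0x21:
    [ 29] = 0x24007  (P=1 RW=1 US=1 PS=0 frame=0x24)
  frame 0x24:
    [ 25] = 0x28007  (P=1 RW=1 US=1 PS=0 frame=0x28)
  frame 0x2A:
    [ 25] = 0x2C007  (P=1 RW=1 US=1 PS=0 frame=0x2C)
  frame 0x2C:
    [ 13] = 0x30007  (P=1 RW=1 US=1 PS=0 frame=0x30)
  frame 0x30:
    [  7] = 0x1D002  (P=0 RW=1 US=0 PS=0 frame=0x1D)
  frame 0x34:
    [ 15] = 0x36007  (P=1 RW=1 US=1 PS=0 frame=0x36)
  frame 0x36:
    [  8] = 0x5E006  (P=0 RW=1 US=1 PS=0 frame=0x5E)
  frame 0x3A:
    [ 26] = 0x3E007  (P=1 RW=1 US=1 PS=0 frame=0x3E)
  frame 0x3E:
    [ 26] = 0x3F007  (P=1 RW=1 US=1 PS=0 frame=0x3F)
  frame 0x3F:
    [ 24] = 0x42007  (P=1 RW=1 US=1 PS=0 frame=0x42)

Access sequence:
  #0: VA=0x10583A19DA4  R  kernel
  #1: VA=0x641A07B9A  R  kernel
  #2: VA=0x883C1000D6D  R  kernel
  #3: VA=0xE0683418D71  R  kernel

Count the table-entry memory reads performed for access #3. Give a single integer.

Walk each access:
#0 VA=0x10583A19DA4 (r,kernel):
  L0: frame=0x1C idx=2 entry=0x20007 [P=1 RW=1 US=1 PS=0]
  L1: frame=0x20 idx=22 entry=0x21007 [P=1 RW=1 US=1 PS=0]
  L2: frame=0x21 idx=29 entry=0x24007 [P=1 RW=1 US=1 PS=0]
  L3: frame=0x24 idx=25 entry=0x28007 [P=1 RW=1 US=1 PS=0]
  ⇒ phys 0x28DA4  [4 reads]
#1 VA=0x641A07B9A (r,kernel):
  L0: frame=0x1C idx=0 entry=0x2A007 [P=1 RW=1 US=1 PS=0]
  L1: frame=0x2A idx=25 entry=0x2C007 [P=1 RW=1 US=1 PS=0]
  L2: frame=0x2C idx=13 entry=0x30007 [P=1 RW=1 US=1 PS=0]
  L3: frame=0x30 idx=7 entry=0x1D002 [P=0 RW=1 US=0 PS=0]
  → PAGE_NOT_PRESENT  (4 entries read)
#2 VA=0x883C1000D6D (r,kernel):
  L0: frame=0x1C idx=17 entry=0x34007 [P=1 RW=1 US=1 PS=0]
  L1: frame=0x34 idx=15 entry=0x36007 [P=1 RW=1 US=1 PS=0]
  L2: frame=0x36 idx=8 entry=0x5E006 [P=0 RW=1 US=1 PS=0]
  → PAGE_NOT_PRESENT  (3 entries read)
#3 VA=0xE0683418D71 (r,kernel):
  L0: frame=0x1C idx=28 entry=0x3A007 [P=1 RW=1 US=1 PS=0]
  L1: frame=0x3A idx=26 entry=0x3E007 [P=1 RW=1 US=1 PS=0]
  L2: frame=0x3E idx=26 entry=0x3F007 [P=1 RW=1 US=1 PS=0]
  L3: frame=0x3F idx=24 entry=0x42007 [P=1 RW=1 US=1 PS=0]
  ⇒ phys 0x42D71  [4 reads]

Entries read for #3: 4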